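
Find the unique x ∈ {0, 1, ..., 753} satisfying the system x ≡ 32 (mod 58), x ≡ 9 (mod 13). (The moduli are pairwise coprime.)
x ≡ 438 (mod 754); the representative in [0, 754) is 438

The moduli 58, 13 are pairwise coprime, so by the CRT there is a unique solution mod 58·13 = 754.
Solve by successive substitution. Start with x ≡ 32 (mod 58).
  Combine with x ≡ 9 (mod 13): write x = 32 + 58·t and require 32 + 58·t ≡ 9 (mod 13), i.e. 58·t ≡ 9 − 32 ≡ 3 (mod 13). Since 58^(−1) ≡ 11 (mod 13) (58 ≡ 6 (mod 13)), t ≡ 11·3 ≡ 7 (mod 13). So x ≡ 32 + 58·7 = 438 (mod 754).
Unique solution in [0, 754): x = 438.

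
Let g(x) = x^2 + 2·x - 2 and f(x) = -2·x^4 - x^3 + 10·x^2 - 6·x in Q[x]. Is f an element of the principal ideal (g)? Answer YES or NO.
YES

In Q[x] the ideal (g) consists of all multiples of g, so f ∈ (g) iff g | f, i.e. iff the remainder of f on division by g is 0. Divide f by g (g is monic, so eliminate the leading term of the running remainder at each step):
  leading term -2·x^4: subtract (-2·x^2)·g(x) = -2·x^4 - 4·x^3 + 4·x^2, leaving 3·x^3 + 6·x^2 - 6·x
  leading term 3·x^3: subtract (3·x)·g(x) = 3·x^3 + 6·x^2 - 6·x, leaving 0
The remainder is 0, so f(x) = g(x) · h(x) with h(x) = -2·x^2 + 3·x. Hence g | f, i.e. f ∈ (g).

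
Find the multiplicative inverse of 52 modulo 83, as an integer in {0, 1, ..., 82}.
Apply the extended Euclidean algorithm to (83, 52), tracking rows (r, s, t) with s·83 + t·52 = r. Each division r_prev = q·r_cur + r_new produces the new row as (previous row) − q·(current row):
  row A: (83, 1, 0)   [1·83 + 0·52 = 83]
  row B: (52, 0, 1)   [0·83 + 1·52 = 52]
  83 = 1·52 + 31   → row C = row A − 1·row B = (31, 1, −1)   [check: 1·83 − 1·52 = 31]
  52 = 1·31 + 21   → row D = row B − 1·row C = (21, −1, 2)   [check: −1·83 + 2·52 = 21]
  31 = 1·21 + 10   → row E = row C − 1·row D = (10, 2, −3)   [check: 2·83 − 3·52 = 10]
  21 = 2·10 + 1   → row F = row D − 2·row E = (1, −5, 8)   [check: −5·83 + 8·52 = 1]
  10 = 10·1 + 0   → remainder 0, stop. gcd = 1 (last nonzero row F).
The gcd is 1, so 52 is invertible mod 83. The last nonzero row gives −5·83 + 8·52 = 1, so t = 8. So 52^(−1) ≡ 8 (mod 83). Verify: 52 · 8 = 416 ≡ 1 (mod 83). ✓

Final answer: 52^(−1) ≡ 8 (mod 83)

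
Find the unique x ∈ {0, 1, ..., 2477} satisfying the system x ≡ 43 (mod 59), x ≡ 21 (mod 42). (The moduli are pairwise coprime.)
x ≡ 987 (mod 2478); the representative in [0, 2478) is 987

The moduli 59, 42 are pairwise coprime, so by the CRT there is a unique solution mod 59·42 = 2478.
Solve by successive substitution. Start with x ≡ 43 (mod 59).
  Combine with x ≡ 21 (mod 42): write x = 43 + 59·t and require 43 + 59·t ≡ 21 (mod 42), i.e. 59·t ≡ 21 − 43 ≡ 20 (mod 42). Since 59^(−1) ≡ 5 (mod 42) (59 ≡ 17 (mod 42)), t ≡ 5·20 ≡ 16 (mod 42). So x ≡ 43 + 59·16 = 987 (mod 2478).
Unique solution in [0, 2478): x = 987.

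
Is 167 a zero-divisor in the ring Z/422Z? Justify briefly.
NO

gcd(167, 422) = 1, so 167 is a unit in Z/422Z (it has a multiplicative inverse). A unit cannot be a zero-divisor: if 167·b ≡ 0 then multiplying both sides by 167^(−1) gives b ≡ 0. So 167 is not a zero-divisor.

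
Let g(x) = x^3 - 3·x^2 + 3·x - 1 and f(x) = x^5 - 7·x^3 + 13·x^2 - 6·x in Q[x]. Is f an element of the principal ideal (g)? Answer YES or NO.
In Q[x] the ideal (g) consists of all multiples of g, so f ∈ (g) iff g | f, i.e. iff the remainder of f on division by g is 0. Divide f by g (g is monic, so eliminate the leading term of the running remainder at each step):
  leading term x^5: subtract (x^2)·g(x) = x^5 - 3·x^4 + 3·x^3 - x^2, leaving 3·x^4 - 10·x^3 + 14·x^2 - 6·x
  leading term 3·x^4: subtract (3·x)·g(x) = 3·x^4 - 9·x^3 + 9·x^2 - 3·x, leaving -x^3 + 5·x^2 - 3·x
  leading term -x^3: subtract (-1)·g(x) = -x^3 + 3·x^2 - 3·x + 1, leaving 2·x^2 - 1
The remainder r(x) = 2·x^2 - 1 ≠ 0 (and deg r < deg g), so g ∤ f, i.e. f ∉ (g).

Final answer: NO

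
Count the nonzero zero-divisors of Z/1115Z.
In Z/1115Z each nonzero element is either a unit (gcd with 1115 is 1) or a zero-divisor (gcd > 1). The number of units is φ(1115): factorise 1115 = 5 · 223, so φ(1115) = (5 − 1) · (223 − 1) = 4 · 222 = 888. The nonzero elements number 1115 − 1 = 1114. Hence the nonzero zero-divisors number 1114 − 888 = 226.

Final answer: Z/1115Z has 226 nonzero zero-divisors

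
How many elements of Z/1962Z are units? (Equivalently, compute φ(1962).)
Z/1962Z has φ(1962) = 648 units

An element a ∈ Z/1962Z is a unit iff gcd(a, 1962) = 1, so the number of units is φ(1962). φ is multiplicative, with φ(p^e) = p^e − p^(e−1). Factorise 1962 = 2 · 3^2 · 109. Then
  φ(1962) = (2 − 1) · (3^2 − 3^1) · (109 − 1) = 1 · 6 · 108 = 648.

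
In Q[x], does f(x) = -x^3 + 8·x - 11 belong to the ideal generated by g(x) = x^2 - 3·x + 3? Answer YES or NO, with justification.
NO

In Q[x] the ideal (g) consists of all multiples of g, so f ∈ (g) iff g | f, i.e. iff the remainder of f on division by g is 0. Divide f by g (g is monic, so eliminate the leading term of the running remainder at each step):
  leading term -x^3: subtract (-x)·g(x) = -x^3 + 3·x^2 - 3·x, leaving -3·x^2 + 11·x - 11
  leading term -3·x^2: subtract (-3)·g(x) = -3·x^2 + 9·x - 9, leaving 2·x - 2
The remainder r(x) = 2·x - 2 ≠ 0 (and deg r < deg g), so g ∤ f, i.e. f ∉ (g).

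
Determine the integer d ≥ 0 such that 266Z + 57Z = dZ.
(266, 57) = (19); d = 19

In the PID Z, (a, b) is generated by gcd(a, b). Compute gcd(266, 57) with the extended Euclidean algorithm, tracking rows (r, s, t) with s·266 + t·57 = r:
  row A: (266, 1, 0)   [1·266 + 0·57 = 266]
  row B: (57, 0, 1)   [0·266 + 1·57 = 57]
  266 = 4·57 + 38   → row C = row A − 4·row B = (38, 1, −4)   [check: 1·266 − 4·57 = 38]
  57 = 1·38 + 19   → row D = row B − 1·row C = (19, −1, 5)   [check: −1·266 + 5·57 = 19]
  38 = 2·19 + 0   → remainder 0, stop. gcd = 19 (last nonzero row D).
So gcd(266, 57) = 19, with Bézout identity −1·266 + 5·57 = 19. Containment (⊇): the Bézout identity exhibits 19 as an element of (266, 57), giving (19) ⊆ (266, 57). Containment (⊆): since 19 | 266 and 19 | 57 (266 = 19·14, 57 = 19·3), every Z-linear combination of 266 and 57 is divisible by 19, so (266, 57) ⊆ (19). Therefore (266, 57) = (19), d = 19.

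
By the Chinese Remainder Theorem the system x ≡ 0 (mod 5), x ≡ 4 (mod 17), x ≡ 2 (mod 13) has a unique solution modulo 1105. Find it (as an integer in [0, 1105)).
x ≡ 990 (mod 1105); the representative in [0, 1105) is 990

The moduli 5, 17, 13 are pairwise coprime, so by the CRT there is a unique solution mod 5·17·13 = 1105.
Solve by successive substitution. Start with x ≡ 0 (mod 5).
  Combine with x ≡ 4 (mod 17): write x = 5·t and require 5·t ≡ 4 (mod 17). Since 5^(−1) ≡ 7 (mod 17), t ≡ 7·4 ≡ 11 (mod 17). So x ≡ 5·11 = 55 (mod 85).
  Combine with x ≡ 2 (mod 13): write x = 55 + 85·t and require 55 + 85·t ≡ 2 (mod 13), i.e. 85·t ≡ 2 − 55 ≡ 12 (mod 13). Since 85^(−1) ≡ 2 (mod 13) (85 ≡ 7 (mod 13)), t ≡ 2·12 ≡ 11 (mod 13). So x ≡ 55 + 85·11 = 990 (mod 1105).
Unique solution in [0, 1105): x = 990.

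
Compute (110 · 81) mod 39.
Reduce the factors first: 110 ≡ 32, 81 ≡ 3 (mod 39), so 110 · 81 ≡ 32 · 3 (mod 39). 32 · 3 = 96. Dividing by 39: 96 = 2·39 + 18. So (110 · 81) mod 39 = 18.

Final answer: 18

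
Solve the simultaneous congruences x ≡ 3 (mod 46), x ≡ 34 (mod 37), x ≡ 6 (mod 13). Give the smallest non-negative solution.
The moduli 46, 37, 13 are pairwise coprime, so by the CRT there is a unique solution mod 46·37·13 = 22126.
Solve by successive substitution. Start with x ≡ 3 (mod 46).
  Combine with x ≡ 34 (mod 37): write x = 3 + 46·t and require 3 + 46·t ≡ 34 (mod 37), i.e. 46·t ≡ 34 − 3 ≡ 31 (mod 37). Since 46^(−1) ≡ 33 (mod 37) (46 ≡ 9 (mod 37)), t ≡ 33·31 ≡ 24 (mod 37). So x ≡ 3 + 46·24 = 1107 (mod 1702).
  Combine with x ≡ 6 (mod 13): write x = 1107 + 1702·t and require 1107 + 1702·t ≡ 6 (mod 13), i.e. 1702·t ≡ 6 − 1107 ≡ 4 (mod 13). Since 1702^(−1) ≡ 12 (mod 13) (1702 ≡ 12 (mod 13)), t ≡ 12·4 ≡ 9 (mod 13). So x ≡ 1107 + 1702·9 = 16425 (mod 22126).
Unique solution in [0, 22126): x = 16425.

Final answer: x ≡ 16425 (mod 22126); the representative in [0, 22126) is 16425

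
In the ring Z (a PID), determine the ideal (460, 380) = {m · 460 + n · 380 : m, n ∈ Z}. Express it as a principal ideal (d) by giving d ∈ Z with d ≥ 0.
In the PID Z, (a, b) is generated by gcd(a, b). Compute gcd(460, 380) with the extended Euclidean algorithm, tracking rows (r, s, t) with s·460 + t·380 = r:
  row A: (460, 1, 0)   [1·460 + 0·380 = 460]
  row B: (380, 0, 1)   [0·460 + 1·380 = 380]
  460 = 1·380 + 80   → row C = row A − 1·row B = (80, 1, −1)   [check: 1·460 − 1·380 = 80]
  380 = 4·80 + 60   → row D = row B − 4·row C = (60, −4, 5)   [check: −4·460 + 5·380 = 60]
  80 = 1·60 + 20   → row E = row C − 1·row D = (20, 5, −6)   [check: 5·460 − 6·380 = 20]
  60 = 3·20 + 0   → remainder 0, stop. gcd = 20 (last nonzero row E).
So gcd(460, 380) = 20, with Bézout identity 5·460 − 6·380 = 20. Containment (⊇): the Bézout identity exhibits 20 as an element of (460, 380), giving (20) ⊆ (460, 380). Containment (⊆): since 20 | 460 and 20 | 380 (460 = 20·23, 380 = 20·19), every Z-linear combination of 460 and 380 is divisible by 20, so (460, 380) ⊆ (20). Therefore (460, 380) = (20), d = 20.

Final answer: (460, 380) = (20); d = 20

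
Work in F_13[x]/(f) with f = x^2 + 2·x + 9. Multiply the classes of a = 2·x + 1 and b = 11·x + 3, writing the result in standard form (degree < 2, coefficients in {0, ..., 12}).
Multiply as integer polynomials: a · b = 22·x^2 + 17·x + 3. Reducing coefficients mod 13: a · b ≡ 9·x^2 + 4·x + 3. Now divide by f(x) = x^2 + 2·x + 9 in F_13[x], eliminating the leading term at each step:
  leading term 9·x^2: subtract (9)·f(x) = 9·x^2 + 5·x + 3, leaving 12·x (coefficients mod 13)
The degree is now < 2, so this is the remainder. Hence a · b ≡ 12·x in F_13[x]/(f).

Final answer: a · b ≡ 12·x (mod f(x))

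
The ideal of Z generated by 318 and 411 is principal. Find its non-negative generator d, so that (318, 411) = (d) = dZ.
In the PID Z, (a, b) is generated by gcd(a, b). Compute gcd(411, 318) with the extended Euclidean algorithm, tracking rows (r, s, t) with s·411 + t·318 = r:
  row A: (411, 1, 0)   [1·411 + 0·318 = 411]
  row B: (318, 0, 1)   [0·411 + 1·318 = 318]
  411 = 1·318 + 93   → row C = row A − 1·row B = (93, 1, −1)   [check: 1·411 − 1·318 = 93]
  318 = 3·93 + 39   → row D = row B − 3·row C = (39, −3, 4)   [check: −3·411 + 4·318 = 39]
  93 = 2·39 + 15   → row E = row C − 2·row D = (15, 7, −9)   [check: 7·411 − 9·318 = 15]
  39 = 2·15 + 9   → row F = row D − 2·row E = (9, −17, 22)   [check: −17·411 + 22·318 = 9]
  15 = 1·9 + 6   → row G = row E − 1·row F = (6, 24, −31)   [check: 24·411 − 31·318 = 6]
  9 = 1·6 + 3   → row H = row F − 1·row G = (3, −41, 53)   [check: −41·411 + 53·318 = 3]
  6 = 2·3 + 0   → remainder 0, stop. gcd = 3 (last nonzero row H).
So gcd(318, 411) = 3, with Bézout identity −41·411 + 53·318 = 3. Containment (⊇): the Bézout identity exhibits 3 as an element of (318, 411), giving (3) ⊆ (318, 411). Containment (⊆): since 3 | 318 and 3 | 411 (318 = 3·106, 411 = 3·137), every Z-linear combination of 318 and 411 is divisible by 3, so (318, 411) ⊆ (3). Therefore (318, 411) = (3), d = 3.

Final answer: (318, 411) = (3); d = 3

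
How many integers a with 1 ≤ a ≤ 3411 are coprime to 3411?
2268

The number of a ∈ {1, ..., 3411} with gcd(a, 3411) = 1 is by definition Euler's totient φ(3411). φ is multiplicative, with φ(p^e) = p^e − p^(e−1). Factorise 3411 = 3^2 · 379. Then
  φ(3411) = (3^2 − 3^1) · (379 − 1) = 6 · 378 = 2268.
So there are 2268 such integers.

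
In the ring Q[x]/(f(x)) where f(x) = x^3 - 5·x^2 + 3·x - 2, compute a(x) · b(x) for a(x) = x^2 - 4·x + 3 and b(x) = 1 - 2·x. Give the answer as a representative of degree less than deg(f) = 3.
First multiply in Q[x] without reducing: a · b = -2·x^3 + 9·x^2 - 10·x + 3. Now divide by f(x) = x^3 - 5·x^2 + 3·x - 2, eliminating the leading term at each step:
  leading term -2·x^3: subtract (-2)·f(x) = -2·x^3 + 10·x^2 - 6·x + 4, leaving -x^2 - 4·x - 1
The degree is now < 3, so this is the remainder. Hence a · b ≡ -x^2 - 4·x - 1 in Q[x]/(f).

Final answer: a · b ≡ -x^2 - 4·x - 1 (mod f(x))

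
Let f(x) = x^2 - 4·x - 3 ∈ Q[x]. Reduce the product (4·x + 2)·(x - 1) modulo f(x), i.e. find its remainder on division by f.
First multiply in Q[x] without reducing: a · b = 4·x^2 - 2·x - 2. Now divide by f(x) = x^2 - 4·x - 3, eliminating the leading term at each step:
  leading term 4·x^2: subtract (4)·f(x) = 4·x^2 - 16·x - 12, leaving 14·x + 10
The degree is now < 2, so this is the remainder. Hence a · b ≡ 14·x + 10 in Q[x]/(f).

Final answer: a · b ≡ 14·x + 10 (mod f(x))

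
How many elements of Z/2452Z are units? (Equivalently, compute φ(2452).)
Z/2452Z has φ(2452) = 1224 units

An element a ∈ Z/2452Z is a unit iff gcd(a, 2452) = 1, so the number of units is φ(2452). φ is multiplicative, with φ(p^e) = p^e − p^(e−1). Factorise 2452 = 2^2 · 613. Then
  φ(2452) = (2^2 − 2^1) · (613 − 1) = 2 · 612 = 1224.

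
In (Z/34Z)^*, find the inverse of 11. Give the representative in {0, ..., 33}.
Apply the extended Euclidean algorithm to (34, 11), tracking rows (r, s, t) with s·34 + t·11 = r. Each division r_prev = q·r_cur + r_new produces the new row as (previous row) − q·(current row):
  row A: (34, 1, 0)   [1·34 + 0·11 = 34]
  row B: (11, 0, 1)   [0·34 + 1·11 = 11]
  34 = 3·11 + 1   → row C = row A − 3·row B = (1, 1, −3)   [check: 1·34 − 3·11 = 1]
  11 = 11·1 + 0   → remainder 0, stop. gcd = 1 (last nonzero row C).
The gcd is 1, so 11 is invertible mod 34. The last nonzero row gives 1·34 − 3·11 = 1, so t = −3. So 11^(−1) ≡ −3 ≡ 31 (mod 34). Verify: 11 · 31 = 341 ≡ 1 (mod 34). ✓

Final answer: 11^(−1) ≡ 31 (mod 34)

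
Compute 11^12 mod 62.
47

Use repeated squaring. Binary(12) = 1100. Walk through the bits of the exponent 12 left-to-right: at each bit after the leading one, square the running value, then multiply by 11 if the bit is 1 (always reducing mod 62):
  bit 1 = 1 (leading): start with 11.
  bit 2 = 1: square 11^2 = 121 ≡ 59; bit is 1, so multiply 59·11 = 649 ≡ 29 (mod 62).
  bit 3 = 0: square 29^2 = 841 ≡ 35 (mod 62).
  bit 4 = 0: square 35^2 = 1225 ≡ 47 (mod 62).
Final value: 11^12 ≡ 47 (mod 62).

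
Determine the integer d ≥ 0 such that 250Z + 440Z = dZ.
(250, 440) = (10); d = 10

In the PID Z, (a, b) is generated by gcd(a, b). Compute gcd(440, 250) with the extended Euclidean algorithm, tracking rows (r, s, t) with s·440 + t·250 = r:
  row A: (440, 1, 0)   [1·440 + 0·250 = 440]
  row B: (250, 0, 1)   [0·440 + 1·250 = 250]
  440 = 1·250 + 190   → row C = row A − 1·row B = (190, 1, −1)   [check: 1·440 − 1·250 = 190]
  250 = 1·190 + 60   → row D = row B − 1·row C = (60, −1, 2)   [check: −1·440 + 2·250 = 60]
  190 = 3·60 + 10   → row E = row C − 3·row D = (10, 4, −7)   [check: 4·440 − 7·250 = 10]
  60 = 6·10 + 0   → remainder 0, stop. gcd = 10 (last nonzero row E).
So gcd(250, 440) = 10, with Bézout identity 4·440 − 7·250 = 10. Containment (⊇): the Bézout identity exhibits 10 as an element of (250, 440), giving (10) ⊆ (250, 440). Containment (⊆): since 10 | 250 and 10 | 440 (250 = 10·25, 440 = 10·44), every Z-linear combination of 250 and 440 is divisible by 10, so (250, 440) ⊆ (10). Therefore (250, 440) = (10), d = 10.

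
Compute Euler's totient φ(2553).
φ is multiplicative, with φ(p^e) = p^e − p^(e−1). Factorise 2553 = 3 · 23 · 37. Then
  φ(2553) = (3 − 1) · (23 − 1) · (37 − 1) = 2 · 22 · 36 = 1584.

Final answer: φ(2553) = 1584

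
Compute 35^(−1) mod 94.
35^(−1) ≡ 43 (mod 94)

Apply the extended Euclidean algorithm to (94, 35), tracking rows (r, s, t) with s·94 + t·35 = r. Each division r_prev = q·r_cur + r_new produces the new row as (previous row) − q·(current row):
  row A: (94, 1, 0)   [1·94 + 0·35 = 94]
  row B: (35, 0, 1)   [0·94 + 1·35 = 35]
  94 = 2·35 + 24   → row C = row A − 2·row B = (24, 1, −2)   [check: 1·94 − 2·35 = 24]
  35 = 1·24 + 11   → row D = row B − 1·row C = (11, −1, 3)   [check: −1·94 + 3·35 = 11]
  24 = 2·11 + 2   → row E = row C − 2·row D = (2, 3, −8)   [check: 3·94 − 8·35 = 2]
  11 = 5·2 + 1   → row F = row D − 5·row E = (1, −16, 43)   [check: −16·94 + 43·35 = 1]
  2 = 2·1 + 0   → remainder 0, stop. gcd = 1 (last nonzero row F).
The gcd is 1, so 35 is invertible mod 94. The last nonzero row gives −16·94 + 43·35 = 1, so t = 43. So 35^(−1) ≡ 43 (mod 94). Verify: 35 · 43 = 1505 ≡ 1 (mod 94). ✓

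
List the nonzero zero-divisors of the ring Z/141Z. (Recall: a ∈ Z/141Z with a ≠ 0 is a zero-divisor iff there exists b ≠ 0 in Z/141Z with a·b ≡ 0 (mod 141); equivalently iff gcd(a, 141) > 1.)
An element a ∈ Z/141Z (with a ≠ 0) is a zero-divisor iff gcd(a, 141) > 1 (because a is a unit precisely when gcd(a, n) = 1, and in Z/nZ every nonzero, non-unit element is a zero-divisor). Scan a = 1, ..., 140 and keep those with gcd(a, 141) > 1:
  gcd(3, 141) = 3, gcd(6, 141) = 3, gcd(9, 141) = 3, gcd(12, 141) = 3, gcd(15, 141) = 3, gcd(18, 141) = 3, gcd(21, 141) = 3, gcd(24, 141) = 3, gcd(27, 141) = 3, gcd(30, 141) = 3, gcd(33, 141) = 3, gcd(36, 141) = 3, gcd(39, 141) = 3, gcd(42, 141) = 3, gcd(45, 141) = 3, gcd(47, 141) = 47, gcd(48, 141) = 3, gcd(51, 141) = 3, gcd(54, 141) = 3, gcd(57, 141) = 3, gcd(60, 141) = 3, gcd(63, 141) = 3, gcd(66, 141) = 3, gcd(69, 141) = 3, gcd(72, 141) = 3, gcd(75, 141) = 3, gcd(78, 141) = 3, gcd(81, 141) = 3, gcd(84, 141) = 3, gcd(87, 141) = 3, gcd(90, 141) = 3, gcd(93, 141) = 3, gcd(94, 141) = 47, gcd(96, 141) = 3, gcd(99, 141) = 3, gcd(102, 141) = 3, gcd(105, 141) = 3, gcd(108, 141) = 3, gcd(111, 141) = 3, gcd(114, 141) = 3, gcd(117, 141) = 3, gcd(120, 141) = 3, gcd(123, 141) = 3, gcd(126, 141) = 3, gcd(129, 141) = 3, gcd(132, 141) = 3, gcd(135, 141) = 3, gcd(138, 141) = 3.
All other a ∈ {1, ..., 140} have gcd(a, 141) = 1 and are units. So the nonzero zero-divisors are exactly the 48 values of a appearing in this scan.

Final answer: nonzero zero-divisors of Z/141Z = {3, 6, 9, 12, 15, 18, 21, 24, 27, 30, 33, 36, 39, 42, 45, 47, 48, 51, 54, 57, 60, 63, 66, 69, 72, 75, 78, 81, 84, 87, 90, 93, 94, 96, 99, 102, 105, 108, 111, 114, 117, 120, 123, 126, 129, 132, 135, 138}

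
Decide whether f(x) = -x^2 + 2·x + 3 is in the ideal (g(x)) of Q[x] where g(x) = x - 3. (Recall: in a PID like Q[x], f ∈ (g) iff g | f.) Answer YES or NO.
YES

In Q[x] the ideal (g) consists of all multiples of g, so f ∈ (g) iff g | f, i.e. iff the remainder of f on division by g is 0. Divide f by g (g is monic, so eliminate the leading term of the running remainder at each step):
  leading term -x^2: subtract (-x)·g(x) = -x^2 + 3·x, leaving 3 - x
  leading term -x: subtract (-1)·g(x) = 3 - x, leaving 0
The remainder is 0, so f(x) = g(x) · h(x) with h(x) = -x - 1. Hence g | f, i.e. f ∈ (g).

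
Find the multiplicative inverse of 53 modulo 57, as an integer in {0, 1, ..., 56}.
53^(−1) ≡ 14 (mod 57)

Apply the extended Euclidean algorithm to (57, 53), tracking rows (r, s, t) with s·57 + t·53 = r. Each division r_prev = q·r_cur + r_new produces the new row as (previous row) − q·(current row):
  row A: (57, 1, 0)   [1·57 + 0·53 = 57]
  row B: (53, 0, 1)   [0·57 + 1·53 = 53]
  57 = 1·53 + 4   → row C = row A − 1·row B = (4, 1, −1)   [check: 1·57 − 1·53 = 4]
  53 = 13·4 + 1   → row D = row B − 13·row C = (1, −13, 14)   [check: −13·57 + 14·53 = 1]
  4 = 4·1 + 0   → remainder 0, stop. gcd = 1 (last nonzero row D).
The gcd is 1, so 53 is invertible mod 57. The last nonzero row gives −13·57 + 14·53 = 1, so t = 14. So 53^(−1) ≡ 14 (mod 57). Verify: 53 · 14 = 742 ≡ 1 (mod 57). ✓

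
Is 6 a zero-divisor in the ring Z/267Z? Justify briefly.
YES

gcd(6, 267) = 3 > 1, so 6 is not a unit in Z/267Z. In Z/nZ every nonzero non-unit is a zero-divisor: explicitly, take b = 267/gcd = 89 ≠ 0 (mod 267); then 6·89 = 534 = 2·267, i.e. 6·89 ≡ 0 (mod 267). So 6 is a zero-divisor.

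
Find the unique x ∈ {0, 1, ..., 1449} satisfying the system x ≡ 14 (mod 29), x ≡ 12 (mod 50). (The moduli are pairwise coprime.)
The moduli 29, 50 are pairwise coprime, so by the CRT there is a unique solution mod 29·50 = 1450.
Solve by successive substitution. Start with x ≡ 14 (mod 29).
  Combine with x ≡ 12 (mod 50): write x = 14 + 29·t and require 14 + 29·t ≡ 12 (mod 50), i.e. 29·t ≡ 12 − 14 ≡ 48 (mod 50). Since 29^(−1) ≡ 19 (mod 50), t ≡ 19·48 ≡ 12 (mod 50). So x ≡ 14 + 29·12 = 362 (mod 1450).
Unique solution in [0, 1450): x = 362.

Final answer: x ≡ 362 (mod 1450); the representative in [0, 1450) is 362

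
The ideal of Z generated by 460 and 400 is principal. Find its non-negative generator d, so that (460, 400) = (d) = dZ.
In the PID Z, (a, b) is generated by gcd(a, b). Compute gcd(460, 400) with the extended Euclidean algorithm, tracking rows (r, s, t) with s·460 + t·400 = r:
  row A: (460, 1, 0)   [1·460 + 0·400 = 460]
  row B: (400, 0, 1)   [0·460 + 1·400 = 400]
  460 = 1·400 + 60   → row C = row A − 1·row B = (60, 1, −1)   [check: 1·460 − 1·400 = 60]
  400 = 6·60 + 40   → row D = row B − 6·row C = (40, −6, 7)   [check: −6·460 + 7·400 = 40]
  60 = 1·40 + 20   → row E = row C − 1·row D = (20, 7, −8)   [check: 7·460 − 8·400 = 20]
  40 = 2·20 + 0   → remainder 0, stop. gcd = 20 (last nonzero row E).
So gcd(460, 400) = 20, with Bézout identity 7·460 − 8·400 = 20. Containment (⊇): the Bézout identity exhibits 20 as an element of (460, 400), giving (20) ⊆ (460, 400). Containment (⊆): since 20 | 460 and 20 | 400 (460 = 20·23, 400 = 20·20), every Z-linear combination of 460 and 400 is divisible by 20, so (460, 400) ⊆ (20). Therefore (460, 400) = (20), d = 20.

Final answer: (460, 400) = (20); d = 20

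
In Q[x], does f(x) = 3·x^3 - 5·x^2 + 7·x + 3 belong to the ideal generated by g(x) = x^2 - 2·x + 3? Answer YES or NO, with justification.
In Q[x] the ideal (g) consists of all multiples of g, so f ∈ (g) iff g | f, i.e. iff the remainder of f on division by g is 0. Divide f by g (g is monic, so eliminate the leading term of the running remainder at each step):
  leading term 3·x^3: subtract (3·x)·g(x) = 3·x^3 - 6·x^2 + 9·x, leaving x^2 - 2·x + 3
  leading term x^2: subtract (1)·g(x) = x^2 - 2·x + 3, leaving 0
The remainder is 0, so f(x) = g(x) · h(x) with h(x) = 3·x + 1. Hence g | f, i.e. f ∈ (g).

Final answer: YES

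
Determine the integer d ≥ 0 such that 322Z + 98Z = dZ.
In the PID Z, (a, b) is generated by gcd(a, b). Compute gcd(322, 98) with the extended Euclidean algorithm, tracking rows (r, s, t) with s·322 + t·98 = r:
  row A: (322, 1, 0)   [1·322 + 0·98 = 322]
  row B: (98, 0, 1)   [0·322 + 1·98 = 98]
  322 = 3·98 + 28   → row C = row A − 3·row B = (28, 1, −3)   [check: 1·322 − 3·98 = 28]
  98 = 3·28 + 14   → row D = row B − 3·row C = (14, −3, 10)   [check: −3·322 + 10·98 = 14]
  28 = 2·14 + 0   → remainder 0, stop. gcd = 14 (last nonzero row D).
So gcd(322, 98) = 14, with Bézout identity −3·322 + 10·98 = 14. Containment (⊇): the Bézout identity exhibits 14 as an element of (322, 98), giving (14) ⊆ (322, 98). Containment (⊆): since 14 | 322 and 14 | 98 (322 = 14·23, 98 = 14·7), every Z-linear combination of 322 and 98 is divisible by 14, so (322, 98) ⊆ (14). Therefore (322, 98) = (14), d = 14.

Final answer: (322, 98) = (14); d = 14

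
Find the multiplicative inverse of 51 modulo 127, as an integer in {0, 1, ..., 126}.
51^(−1) ≡ 5 (mod 127)

Apply the extended Euclidean algorithm to (127, 51), tracking rows (r, s, t) with s·127 + t·51 = r. Each division r_prev = q·r_cur + r_new produces the new row as (previous row) − q·(current row):
  row A: (127, 1, 0)   [1·127 + 0·51 = 127]
  row B: (51, 0, 1)   [0·127 + 1·51 = 51]
  127 = 2·51 + 25   → row C = row A − 2·row B = (25, 1, −2)   [check: 1·127 − 2·51 = 25]
  51 = 2·25 + 1   → row D = row B − 2·row C = (1, −2, 5)   [check: −2·127 + 5·51 = 1]
  25 = 25·1 + 0   → remainder 0, stop. gcd = 1 (last nonzero row D).
The gcd is 1, so 51 is invertible mod 127. The last nonzero row gives −2·127 + 5·51 = 1, so t = 5. So 51^(−1) ≡ 5 (mod 127). Verify: 51 · 5 = 255 ≡ 1 (mod 127). ✓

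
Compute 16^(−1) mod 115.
16^(−1) ≡ 36 (mod 115)

Apply the extended Euclidean algorithm to (115, 16), tracking rows (r, s, t) with s·115 + t·16 = r. Each division r_prev = q·r_cur + r_new produces the new row as (previous row) − q·(current row):
  row A: (115, 1, 0)   [1·115 + 0·16 = 115]
  row B: (16, 0, 1)   [0·115 + 1·16 = 16]
  115 = 7·16 + 3   → row C = row A − 7·row B = (3, 1, −7)   [check: 1·115 − 7·16 = 3]
  16 = 5·3 + 1   → row D = row B − 5·row C = (1, −5, 36)   [check: −5·115 + 36·16 = 1]
  3 = 3·1 + 0   → remainder 0, stop. gcd = 1 (last nonzero row D).
The gcd is 1, so 16 is invertible mod 115. The last nonzero row gives −5·115 + 36·16 = 1, so t = 36. So 16^(−1) ≡ 36 (mod 115). Verify: 16 · 36 = 576 ≡ 1 (mod 115). ✓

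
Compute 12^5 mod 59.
29

Use repeated squaring. Binary(5) = 101. Walk through the bits of the exponent 5 left-to-right: at each bit after the leading one, square the running value, then multiply by 12 if the bit is 1 (always reducing mod 59):
  bit 1 = 1 (leading): start with 12.
  bit 2 = 0: square 12^2 = 144 ≡ 26 (mod 59).
  bit 3 = 1: square 26^2 = 676 ≡ 27; bit is 1, so multiply 27·12 = 324 ≡ 29 (mod 59).
Final value: 12^5 ≡ 29 (mod 59).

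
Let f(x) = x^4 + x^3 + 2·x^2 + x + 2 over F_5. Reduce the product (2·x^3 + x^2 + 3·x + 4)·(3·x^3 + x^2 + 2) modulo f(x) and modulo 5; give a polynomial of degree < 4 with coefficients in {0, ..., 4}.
a · b ≡ x^3 + 2·x^2 + 4·x (mod f(x))

Multiply as integer polynomials: a · b = 6·x^6 + 5·x^5 + 10·x^4 + 19·x^3 + 6·x^2 + 6·x + 8. Reducing coefficients mod 5: a · b ≡ x^6 + 4·x^3 + x^2 + x + 3. Now divide by f(x) = x^4 + x^3 + 2·x^2 + x + 2 in F_5[x], eliminating the leading term at each step:
  leading term x^6: subtract (x^2)·f(x) = x^6 + x^5 + 2·x^4 + x^3 + 2·x^2, leaving 4·x^5 + 3·x^4 + 3·x^3 + 4·x^2 + x + 3 (coefficients mod 5)
  leading term 4·x^5: subtract (4·x)·f(x) = 4·x^5 + 4·x^4 + 3·x^3 + 4·x^2 + 3·x, leaving 4·x^4 + 3·x + 3 (coefficients mod 5)
  leading term 4·x^4: subtract (4)·f(x) = 4·x^4 + 4·x^3 + 3·x^2 + 4·x + 3, leaving x^3 + 2·x^2 + 4·x (coefficients mod 5)
The degree is now < 4, so this is the remainder. Hence a · b ≡ x^3 + 2·x^2 + 4·x in F_5[x]/(f).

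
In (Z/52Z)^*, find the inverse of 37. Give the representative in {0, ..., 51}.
Apply the extended Euclidean algorithm to (52, 37), tracking rows (r, s, t) with s·52 + t·37 = r. Each division r_prev = q·r_cur + r_new produces the new row as (previous row) − q·(current row):
  row A: (52, 1, 0)   [1·52 + 0·37 = 52]
  row B: (37, 0, 1)   [0·52 + 1·37 = 37]
  52 = 1·37 + 15   → row C = row A − 1·row B = (15, 1, −1)   [check: 1·52 − 1·37 = 15]
  37 = 2·15 + 7   → row D = row B − 2·row C = (7, −2, 3)   [check: −2·52 + 3·37 = 7]
  15 = 2·7 + 1   → row E = row C − 2·row D = (1, 5, −7)   [check: 5·52 − 7·37 = 1]
  7 = 7·1 + 0   → remainder 0, stop. gcd = 1 (last nonzero row E).
The gcd is 1, so 37 is invertible mod 52. The last nonzero row gives 5·52 − 7·37 = 1, so t = −7. So 37^(−1) ≡ −7 ≡ 45 (mod 52). Verify: 37 · 45 = 1665 ≡ 1 (mod 52). ✓

Final answer: 37^(−1) ≡ 45 (mod 52)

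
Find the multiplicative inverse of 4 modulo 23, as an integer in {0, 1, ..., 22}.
4^(−1) ≡ 6 (mod 23)

Apply the extended Euclidean algorithm to (23, 4), tracking rows (r, s, t) with s·23 + t·4 = r. Each division r_prev = q·r_cur + r_new produces the new row as (previous row) − q·(current row):
  row A: (23, 1, 0)   [1·23 + 0·4 = 23]
  row B: (4, 0, 1)   [0·23 + 1·4 = 4]
  23 = 5·4 + 3   → row C = row A − 5·row B = (3, 1, −5)   [check: 1·23 − 5·4 = 3]
  4 = 1·3 + 1   → row D = row B − 1·row C = (1, −1, 6)   [check: −1·23 + 6·4 = 1]
  3 = 3·1 + 0   → remainder 0, stop. gcd = 1 (last nonzero row D).
The gcd is 1, so 4 is invertible mod 23. The last nonzero row gives −1·23 + 6·4 = 1, so t = 6. So 4^(−1) ≡ 6 (mod 23). Verify: 4 · 6 = 24 ≡ 1 (mod 23). ✓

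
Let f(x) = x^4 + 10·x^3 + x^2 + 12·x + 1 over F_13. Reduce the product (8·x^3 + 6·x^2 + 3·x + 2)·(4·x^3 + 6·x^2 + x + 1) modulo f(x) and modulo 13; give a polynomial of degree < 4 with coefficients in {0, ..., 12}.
Multiply as integer polynomials: a · b = 32·x^6 + 72·x^5 + 56·x^4 + 40·x^3 + 21·x^2 + 5·x + 2. Reducing coefficients mod 13: a · b ≡ 6·x^6 + 7·x^5 + 4·x^4 + x^3 + 8·x^2 + 5·x + 2. Now divide by f(x) = x^4 + 10·x^3 + x^2 + 12·x + 1 in F_13[x], eliminating the leading term at each step:
  leading term 6·x^6: subtract (6·x^2)·f(x) = 6·x^6 + 8·x^5 + 6·x^4 + 7·x^3 + 6·x^2, leaving 12·x^5 + 11·x^4 + 7·x^3 + 2·x^2 + 5·x + 2 (coefficients mod 13)
  leading term 12·x^5: subtract (12·x)·f(x) = 12·x^5 + 3·x^4 + 12·x^3 + x^2 + 12·x, leaving 8·x^4 + 8·x^3 + x^2 + 6·x + 2 (coefficients mod 13)
  leading term 8·x^4: subtract (8)·f(x) = 8·x^4 + 2·x^3 + 8·x^2 + 5·x + 8, leaving 6·x^3 + 6·x^2 + x + 7 (coefficients mod 13)
The degree is now < 4, so this is the remainder. Hence a · b ≡ 6·x^3 + 6·x^2 + x + 7 in F_13[x]/(f).

Final answer: a · b ≡ 6·x^3 + 6·x^2 + x + 7 (mod f(x))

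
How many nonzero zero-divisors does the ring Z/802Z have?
Z/802Z has 401 nonzero zero-divisors

In Z/802Z each nonzero element is either a unit (gcd with 802 is 1) or a zero-divisor (gcd > 1). The number of units is φ(802): factorise 802 = 2 · 401, so φ(802) = (2 − 1) · (401 − 1) = 1 · 400 = 400. The nonzero elements number 802 − 1 = 801. Hence the nonzero zero-divisors number 801 − 400 = 401.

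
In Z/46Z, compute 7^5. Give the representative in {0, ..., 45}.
Use repeated squaring. Binary(5) = 101. Walk through the bits of the exponent 5 left-to-right: at each bit after the leading one, square the running value, then multiply by 7 if the bit is 1 (always reducing mod 46):
  bit 1 = 1 (leading): start with 7.
  bit 2 = 0: square 7^2 = 49 ≡ 3 (mod 46).
  bit 3 = 1: square 3^2 = 9; bit is 1, so multiply 9·7 = 63 ≡ 17 (mod 46).
Final value: 7^5 ≡ 17 (mod 46).

Final answer: 17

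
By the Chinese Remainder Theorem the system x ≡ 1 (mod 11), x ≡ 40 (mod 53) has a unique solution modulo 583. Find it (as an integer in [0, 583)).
x ≡ 199 (mod 583); the representative in [0, 583) is 199

The moduli 11, 53 are pairwise coprime, so by the CRT there is a unique solution mod 11·53 = 583.
Solve by successive substitution. Start with x ≡ 1 (mod 11).
  Combine with x ≡ 40 (mod 53): write x = 1 + 11·t and require 1 + 11·t ≡ 40 (mod 53), i.e. 11·t ≡ 40 − 1 ≡ 39 (mod 53). Since 11^(−1) ≡ 29 (mod 53), t ≡ 29·39 ≡ 18 (mod 53). So x ≡ 1 + 11·18 = 199 (mod 583).
Unique solution in [0, 583): x = 199.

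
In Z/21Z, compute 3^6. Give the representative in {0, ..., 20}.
Use repeated squaring. Binary(6) = 110. Walk through the bits of the exponent 6 left-to-right: at each bit after the leading one, square the running value, then multiply by 3 if the bit is 1 (always reducing mod 21):
  bit 1 = 1 (leading): start with 3.
  bit 2 = 1: square 3^2 = 9; bit is 1, so multiply 9·3 = 27 ≡ 6 (mod 21).
  bit 3 = 0: square 6^2 = 36 ≡ 15 (mod 21).
Final value: 3^6 ≡ 15 (mod 21).

Final answer: 15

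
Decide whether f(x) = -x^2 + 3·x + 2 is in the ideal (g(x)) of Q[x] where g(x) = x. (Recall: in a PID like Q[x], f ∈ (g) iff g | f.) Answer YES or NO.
NO

In Q[x] the ideal (g) consists of all multiples of g, so f ∈ (g) iff g | f, i.e. iff the remainder of f on division by g is 0. Divide f by g (g is monic, so eliminate the leading term of the running remainder at each step):
  leading term -x^2: subtract (-x)·g(x) = -x^2, leaving 3·x + 2
  leading term 3·x: subtract (3)·g(x) = 3·x, leaving 2
The remainder r(x) = 2 ≠ 0 (and deg r < deg g), so g ∤ f, i.e. f ∉ (g).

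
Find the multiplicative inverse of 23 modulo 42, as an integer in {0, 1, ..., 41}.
23^(−1) ≡ 11 (mod 42)

Apply the extended Euclidean algorithm to (42, 23), tracking rows (r, s, t) with s·42 + t·23 = r. Each division r_prev = q·r_cur + r_new produces the new row as (previous row) − q·(current row):
  row A: (42, 1, 0)   [1·42 + 0·23 = 42]
  row B: (23, 0, 1)   [0·42 + 1·23 = 23]
  42 = 1·23 + 19   → row C = row A − 1·row B = (19, 1, −1)   [check: 1·42 − 1·23 = 19]
  23 = 1·19 + 4   → row D = row B − 1·row C = (4, −1, 2)   [check: −1·42 + 2·23 = 4]
  19 = 4·4 + 3   → row E = row C − 4·row D = (3, 5, −9)   [check: 5·42 − 9·23 = 3]
  4 = 1·3 + 1   → row F = row D − 1·row E = (1, −6, 11)   [check: −6·42 + 11·23 = 1]
  3 = 3·1 + 0   → remainder 0, stop. gcd = 1 (last nonzero row F).
The gcd is 1, so 23 is invertible mod 42. The last nonzero row gives −6·42 + 11·23 = 1, so t = 11. So 23^(−1) ≡ 11 (mod 42). Verify: 23 · 11 = 253 ≡ 1 (mod 42). ✓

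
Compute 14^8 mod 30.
16

Use repeated squaring. Binary(8) = 1000. Walk through the bits of the exponent 8 left-to-right: at each bit after the leading one, square the running value, then multiply by 14 if the bit is 1 (always reducing mod 30):
  bit 1 = 1 (leading): start with 14.
  bit 2 = 0: square 14^2 = 196 ≡ 16 (mod 30).
  bit 3 = 0: square 16^2 = 256 ≡ 16 (mod 30).
  bit 4 = 0: square 16^2 = 256 ≡ 16 (mod 30).
Final value: 14^8 ≡ 16 (mod 30).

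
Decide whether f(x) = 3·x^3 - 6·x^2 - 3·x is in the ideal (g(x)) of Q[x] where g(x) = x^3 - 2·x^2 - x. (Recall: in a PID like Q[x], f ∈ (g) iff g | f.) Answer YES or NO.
YES

In Q[x] the ideal (g) consists of all multiples of g, so f ∈ (g) iff g | f, i.e. iff the remainder of f on division by g is 0. Divide f by g (g is monic, so eliminate the leading term of the running remainder at each step):
  leading term 3·x^3: subtract (3)·g(x) = 3·x^3 - 6·x^2 - 3·x, leaving 0
The remainder is 0, so f(x) = g(x) · h(x) with h(x) = 3. Hence g | f, i.e. f ∈ (g).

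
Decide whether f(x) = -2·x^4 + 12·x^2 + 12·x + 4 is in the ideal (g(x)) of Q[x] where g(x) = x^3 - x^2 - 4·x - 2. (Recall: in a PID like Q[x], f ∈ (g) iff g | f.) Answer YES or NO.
NO

In Q[x] the ideal (g) consists of all multiples of g, so f ∈ (g) iff g | f, i.e. iff the remainder of f on division by g is 0. Divide f by g (g is monic, so eliminate the leading term of the running remainder at each step):
  leading term -2·x^4: subtract (-2·x)·g(x) = -2·x^4 + 2·x^3 + 8·x^2 + 4·x, leaving -2·x^3 + 4·x^2 + 8·x + 4
  leading term -2·x^3: subtract (-2)·g(x) = -2·x^3 + 2·x^2 + 8·x + 4, leaving 2·x^2
The remainder r(x) = 2·x^2 ≠ 0 (and deg r < deg g), so g ∤ f, i.e. f ∉ (g).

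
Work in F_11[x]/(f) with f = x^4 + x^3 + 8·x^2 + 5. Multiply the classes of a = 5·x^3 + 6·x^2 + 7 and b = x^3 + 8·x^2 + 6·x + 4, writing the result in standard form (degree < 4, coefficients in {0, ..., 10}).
a · b ≡ 2·x^3 + 2·x^2 + 2·x + 10 (mod f(x))

Multiply as integer polynomials: a · b = 5·x^6 + 46·x^5 + 78·x^4 + 63·x^3 + 80·x^2 + 42·x + 28. Reducing coefficients mod 11: a · b ≡ 5·x^6 + 2·x^5 + x^4 + 8·x^3 + 3·x^2 + 9·x + 6. Now divide by f(x) = x^4 + x^3 + 8·x^2 + 5 in F_11[x], eliminating the leading term at each step:
  leading term 5·x^6: subtract (5·x^2)·f(x) = 5·x^6 + 5·x^5 + 7·x^4 + 3·x^2, leaving 8·x^5 + 5·x^4 + 8·x^3 + 9·x + 6 (coefficients mod 11)
  leading term 8·x^5: subtract (8·x)·f(x) = 8·x^5 + 8·x^4 + 9·x^3 + 7·x, leaving 8·x^4 + 10·x^3 + 2·x + 6 (coefficients mod 11)
  leading term 8·x^4: subtract (8)·f(x) = 8·x^4 + 8·x^3 + 9·x^2 + 7, leaving 2·x^3 + 2·x^2 + 2·x + 10 (coefficients mod 11)
The degree is now < 4, so this is the remainder. Hence a · b ≡ 2·x^3 + 2·x^2 + 2·x + 10 in F_11[x]/(f).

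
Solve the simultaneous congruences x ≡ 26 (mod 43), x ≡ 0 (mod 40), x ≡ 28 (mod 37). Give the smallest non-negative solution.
x ≡ 47240 (mod 63640); the representative in [0, 63640) is 47240

The moduli 43, 40, 37 are pairwise coprime, so by the CRT there is a unique solution mod 43·40·37 = 63640.
Solve by successive substitution. Start with x ≡ 26 (mod 43).
  Combine with x ≡ 0 (mod 40): write x = 26 + 43·t and require 26 + 43·t ≡ 0 (mod 40), i.e. 43·t ≡ 0 − 26 ≡ 14 (mod 40). Since 43^(−1) ≡ 27 (mod 40) (43 ≡ 3 (mod 40)), t ≡ 27·14 ≡ 18 (mod 40). So x ≡ 26 + 43·18 = 800 (mod 1720).
  Combine with x ≡ 28 (mod 37): write x = 800 + 1720·t and require 800 + 1720·t ≡ 28 (mod 37), i.e. 1720·t ≡ 28 − 800 ≡ 5 (mod 37). Since 1720^(−1) ≡ 35 (mod 37) (1720 ≡ 18 (mod 37)), t ≡ 35·5 ≡ 27 (mod 37). So x ≡ 800 + 1720·27 = 47240 (mod 63640).
Unique solution in [0, 63640): x = 47240.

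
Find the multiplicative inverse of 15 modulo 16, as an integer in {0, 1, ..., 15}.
Apply the extended Euclidean algorithm to (16, 15), tracking rows (r, s, t) with s·16 + t·15 = r. Each division r_prev = q·r_cur + r_new produces the new row as (previous row) − q·(current row):
  row A: (16, 1, 0)   [1·16 + 0·15 = 16]
  row B: (15, 0, 1)   [0·16 + 1·15 = 15]
  16 = 1·15 + 1   → row C = row A − 1·row B = (1, 1, −1)   [check: 1·16 − 1·15 = 1]
  15 = 15·1 + 0   → remainder 0, stop. gcd = 1 (last nonzero row C).
The gcd is 1, so 15 is invertible mod 16. The last nonzero row gives 1·16 − 1·15 = 1, so t = −1. So 15^(−1) ≡ −1 ≡ 15 (mod 16). Verify: 15 · 15 = 225 ≡ 1 (mod 16). ✓

Final answer: 15^(−1) ≡ 15 (mod 16)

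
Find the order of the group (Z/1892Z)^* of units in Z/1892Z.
|(Z/1892Z)^*| = 840

(Z/1892Z)^* consists of the classes a with gcd(a, 1892) = 1, so its order is φ(1892). φ is multiplicative, with φ(p^e) = p^e − p^(e−1). Factorise 1892 = 2^2 · 11 · 43. Then
  φ(1892) = (2^2 − 2^1) · (11 − 1) · (43 − 1) = 2 · 10 · 42 = 840.
Thus |(Z/1892Z)^*| = 840.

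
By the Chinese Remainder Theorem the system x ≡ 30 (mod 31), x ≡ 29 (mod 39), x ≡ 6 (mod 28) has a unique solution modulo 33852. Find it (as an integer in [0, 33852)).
The moduli 31, 39, 28 are pairwise coprime, so by the CRT there is a unique solution mod 31·39·28 = 33852.
Solve by successive substitution. Start with x ≡ 30 (mod 31).
  Combine with x ≡ 29 (mod 39): write x = 30 + 31·t and require 30 + 31·t ≡ 29 (mod 39), i.e. 31·t ≡ 29 − 30 ≡ 38 (mod 39). Since 31^(−1) ≡ 34 (mod 39), t ≡ 34·38 ≡ 5 (mod 39). So x ≡ 30 + 31·5 = 185 (mod 1209).
  Combine with x ≡ 6 (mod 28): write x = 185 + 1209·t and require 185 + 1209·t ≡ 6 (mod 28), i.e. 1209·t ≡ 6 − 185 ≡ 17 (mod 28). Since 1209^(−1) ≡ 17 (mod 28) (1209 ≡ 5 (mod 28)), t ≡ 17·17 ≡ 9 (mod 28). So x ≡ 185 + 1209·9 = 11066 (mod 33852).
Unique solution in [0, 33852): x = 11066.

Final answer: x ≡ 11066 (mod 33852); the representative in [0, 33852) is 11066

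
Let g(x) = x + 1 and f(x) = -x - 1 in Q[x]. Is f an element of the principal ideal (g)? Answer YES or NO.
YES

In Q[x] the ideal (g) consists of all multiples of g, so f ∈ (g) iff g | f, i.e. iff the remainder of f on division by g is 0. Divide f by g (g is monic, so eliminate the leading term of the running remainder at each step):
  leading term -x: subtract (-1)·g(x) = -x - 1, leaving 0
The remainder is 0, so f(x) = g(x) · h(x) with h(x) = -1. Hence g | f, i.e. f ∈ (g).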